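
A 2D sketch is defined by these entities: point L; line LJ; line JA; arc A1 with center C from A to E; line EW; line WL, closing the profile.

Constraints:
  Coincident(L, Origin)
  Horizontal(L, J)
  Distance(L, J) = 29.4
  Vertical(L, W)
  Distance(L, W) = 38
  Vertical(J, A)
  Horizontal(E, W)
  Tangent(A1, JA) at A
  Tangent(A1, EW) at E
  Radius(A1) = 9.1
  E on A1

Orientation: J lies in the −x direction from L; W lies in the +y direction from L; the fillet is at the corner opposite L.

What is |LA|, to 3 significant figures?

41.2

The virtual corner opposite L is at (-29.4, 38.0). Tangency of A1 to JA means the radius CA is perpendicular to JA and the tangent condition forces CE to be normal to EW, with radius 9.1, so the center C sits 9.1 in from both sides at C = (-20.3, 28.9). That places the tangent points at A = (-29.4, 28.9) on JA and E = (-20.3, 38.0) on EW. Then |LA| = |A − L| = 41.2.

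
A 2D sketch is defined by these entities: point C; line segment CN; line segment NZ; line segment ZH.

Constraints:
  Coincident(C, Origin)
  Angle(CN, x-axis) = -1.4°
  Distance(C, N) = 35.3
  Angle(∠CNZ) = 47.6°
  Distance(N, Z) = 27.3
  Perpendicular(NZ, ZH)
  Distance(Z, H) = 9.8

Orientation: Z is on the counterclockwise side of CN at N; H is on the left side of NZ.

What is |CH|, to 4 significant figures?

16.64

C is at the origin; CN runs at -1.4° with length 35.3, so N = 35.3·(cos -1.4°, sin -1.4°) = (35.29, -0.8625). ∠CNZ = 47.6°, so NZ runs at -1.4° + (180° − 47.6°) = 131.0° from the x-axis; with |NZ| = 27.3, Z = N + 27.3·(cos 131.0°, sin 131.0°) = (17.38, 19.74). NZ is perpendicular to ZH; with |ZH| = 9.8 on the left of NZ, H = Z + 9.8·(-0.7547, -0.6561) = (9.983, 13.31). Then |CH| = |H − C| = 16.64.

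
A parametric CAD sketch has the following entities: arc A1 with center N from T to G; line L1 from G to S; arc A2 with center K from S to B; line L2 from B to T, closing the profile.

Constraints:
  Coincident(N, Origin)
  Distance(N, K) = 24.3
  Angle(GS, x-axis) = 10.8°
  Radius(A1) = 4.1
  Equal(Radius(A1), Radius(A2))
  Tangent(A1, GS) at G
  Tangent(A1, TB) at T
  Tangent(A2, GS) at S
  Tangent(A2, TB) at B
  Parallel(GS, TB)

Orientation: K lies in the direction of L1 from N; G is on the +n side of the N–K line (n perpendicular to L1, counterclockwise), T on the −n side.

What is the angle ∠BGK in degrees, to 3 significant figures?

9.07°

Tangency of A1 to both parallel lines with radius 4.1 puts G and T at N ± 4.1·n: G = (-0.768, 4.03), T = (0.768, -4.03). Equal radii place S and B the same way about K: S = K + 4.1·n = (23.1, 8.58), B = K − 4.1·n = (24.6, 0.526). Then cos ∠BGK = GB·GK / (|GB||GK|), giving 9.07°.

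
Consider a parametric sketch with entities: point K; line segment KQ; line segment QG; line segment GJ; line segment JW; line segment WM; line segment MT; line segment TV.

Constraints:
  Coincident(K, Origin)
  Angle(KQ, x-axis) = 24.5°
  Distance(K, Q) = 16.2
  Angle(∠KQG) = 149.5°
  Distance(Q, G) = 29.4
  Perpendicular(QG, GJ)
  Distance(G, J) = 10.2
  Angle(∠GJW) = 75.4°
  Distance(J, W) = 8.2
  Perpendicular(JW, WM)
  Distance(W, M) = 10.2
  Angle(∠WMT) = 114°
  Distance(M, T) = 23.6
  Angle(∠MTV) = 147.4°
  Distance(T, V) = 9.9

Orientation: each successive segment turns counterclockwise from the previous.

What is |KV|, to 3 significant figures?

71.1

K is at the origin; KQ runs at 24.5° with length 16.2, so Q = (14.7, 6.72). ∠KQG = 149.5° gives QG at 55.0° from the x-axis; with |QG| = 29.4, G = (31.6, 30.8). QG is perpendicular to GJ, so GJ runs at 145°; with |GJ| = 10.2, J = (23.2, 36.7). ∠GJW = 75.4° gives JW at -110° from the x-axis; with |JW| = 8.2, W = (20.4, 29.0). JW is perpendicular to WM, so WM runs at -20.4°; with |WM| = 10.2, M = (30.0, 25.4). ∠WMT = 114.0° gives MT at 45.6° from the x-axis; with |MT| = 23.6, T = (46.5, 42.3). ∠MTV = 147.4° gives TV at 78.2° from the x-axis; with |TV| = 9.9, V = (48.5, 52.0). Then |KV| = |V − K| = 71.1.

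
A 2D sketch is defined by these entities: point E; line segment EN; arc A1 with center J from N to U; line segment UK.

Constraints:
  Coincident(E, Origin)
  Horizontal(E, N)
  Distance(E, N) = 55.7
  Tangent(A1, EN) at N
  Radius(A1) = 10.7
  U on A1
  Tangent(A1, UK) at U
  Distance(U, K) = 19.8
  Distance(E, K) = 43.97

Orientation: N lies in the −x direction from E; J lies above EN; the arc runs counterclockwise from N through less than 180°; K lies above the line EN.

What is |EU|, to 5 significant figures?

46.535

Checks: |JU| = 10.70 ✓; ∠(JU, UK) = 90.00° ✓; |UK| = 19.80 ✓; |EK| = 43.97 ✓.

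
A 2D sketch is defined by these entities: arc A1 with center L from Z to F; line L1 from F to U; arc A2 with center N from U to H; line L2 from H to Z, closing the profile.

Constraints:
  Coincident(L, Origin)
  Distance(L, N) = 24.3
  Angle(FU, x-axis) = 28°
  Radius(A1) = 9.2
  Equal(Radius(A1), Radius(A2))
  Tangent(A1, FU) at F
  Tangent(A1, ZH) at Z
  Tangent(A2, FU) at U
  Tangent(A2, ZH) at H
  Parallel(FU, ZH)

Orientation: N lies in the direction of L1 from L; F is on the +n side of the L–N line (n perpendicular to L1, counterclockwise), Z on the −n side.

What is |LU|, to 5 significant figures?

25.983

The slot axis is L1's direction at 28.0°, so u = (cos 28.0°, sin 28.0°) = (0.88295, 0.46947) and n = (−sin 28.0°, cos 28.0°) = (-0.46947, 0.88295). L is at the origin and N lies 24.3 along u from L, so N = 24.3·u = (21.456, 11.408). Tangency of A1 to both parallel lines with radius 9.2 puts F and Z at L ± 9.2·n: F = (-4.3191, 8.1231), Z = (4.3191, -8.1231). Equal radii place U and H the same way about N: U = N + 9.2·n = (17.136, 19.531), H = N − 9.2·n = (25.775, 3.2850). Then |LU| = |U − L| = 25.983.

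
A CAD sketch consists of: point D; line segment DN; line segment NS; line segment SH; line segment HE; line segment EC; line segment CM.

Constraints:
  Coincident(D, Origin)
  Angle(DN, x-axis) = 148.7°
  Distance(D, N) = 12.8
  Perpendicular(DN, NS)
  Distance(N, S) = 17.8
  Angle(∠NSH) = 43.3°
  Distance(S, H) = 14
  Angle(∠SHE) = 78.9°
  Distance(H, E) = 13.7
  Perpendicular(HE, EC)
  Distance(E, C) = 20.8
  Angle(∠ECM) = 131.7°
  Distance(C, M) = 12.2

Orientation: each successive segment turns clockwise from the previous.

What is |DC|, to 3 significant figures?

31.5

∠SHE = 78.9° gives HE at -179° from the x-axis; with |HE| = 13.7, E = (-12.5, 7.95). The perpendicularity gives EC at right angles to HE, so EC runs at 90.9°; with |EC| = 20.8, C = (-12.8, 28.7). Then |DC| = |C − D| = 31.5.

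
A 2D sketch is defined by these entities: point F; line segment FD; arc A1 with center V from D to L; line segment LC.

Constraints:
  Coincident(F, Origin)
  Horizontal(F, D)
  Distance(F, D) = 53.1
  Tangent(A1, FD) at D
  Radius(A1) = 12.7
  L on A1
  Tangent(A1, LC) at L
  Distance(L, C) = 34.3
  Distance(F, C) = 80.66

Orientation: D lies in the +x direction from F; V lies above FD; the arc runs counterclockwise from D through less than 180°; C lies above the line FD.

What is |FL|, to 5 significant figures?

67.037

F is at the origin; F and D share the same y with |FD| = 53.1 and D on the +x side, so D = (53.100, 0.0000). Tangency of A1 to FD means the radius VD is perpendicular to FD, so V = D + (0, 12.7) = (53.100, 12.700). Since VL ⟂ LC (tangency), |VC| = √(12.7² + 34.3²) = 36.576 regardless of where L sits on A1. So C lies on both circle(F, 80.66) and circle(V, 36.576); the above-FD intersection is C = (65.464, 47.123). L is the foot of the tangent from C: L = (65.799, 12.824).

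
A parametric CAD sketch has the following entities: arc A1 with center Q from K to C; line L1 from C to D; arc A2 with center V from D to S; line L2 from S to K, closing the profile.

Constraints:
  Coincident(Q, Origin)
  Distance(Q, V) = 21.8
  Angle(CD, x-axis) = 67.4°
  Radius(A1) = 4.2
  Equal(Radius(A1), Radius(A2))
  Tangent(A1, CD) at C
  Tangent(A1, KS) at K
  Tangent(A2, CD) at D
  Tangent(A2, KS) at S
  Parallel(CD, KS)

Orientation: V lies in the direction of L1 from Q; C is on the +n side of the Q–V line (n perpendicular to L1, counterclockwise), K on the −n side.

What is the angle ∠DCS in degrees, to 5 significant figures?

21.073°

The slot axis is L1's direction at 67.4°, so u = (cos 67.4°, sin 67.4°) = (0.38430, 0.92321) and n = (−sin 67.4°, cos 67.4°) = (-0.92321, 0.38430). Q is at the origin and V lies 21.8 along u from Q, so V = 21.8·u = (8.3776, 20.126). Tangency of A1 to both parallel lines with radius 4.2 puts C and K at Q ± 4.2·n: C = (-3.8775, 1.6140), K = (3.8775, -1.6140). Equal radii place D and S the same way about V: D = V + 4.2·n = (4.5002, 21.740), S = V − 4.2·n = (12.255, 18.512). Then cos ∠DCS = CD·CS / (|CD||CS|), giving 21.073°.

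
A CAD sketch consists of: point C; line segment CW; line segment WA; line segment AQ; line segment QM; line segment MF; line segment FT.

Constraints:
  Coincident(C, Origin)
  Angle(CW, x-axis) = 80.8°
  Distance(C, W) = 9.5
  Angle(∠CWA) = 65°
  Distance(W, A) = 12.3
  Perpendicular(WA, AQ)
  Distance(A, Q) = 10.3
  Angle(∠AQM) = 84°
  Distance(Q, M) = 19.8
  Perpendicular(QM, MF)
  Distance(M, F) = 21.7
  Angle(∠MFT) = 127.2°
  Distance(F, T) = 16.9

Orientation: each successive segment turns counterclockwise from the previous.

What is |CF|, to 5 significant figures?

23.786

C is at the origin; CW runs at 80.8° with length 9.5, so W = (1.5189, 9.3778). ∠CWA = 65.0° gives WA at -164.20° from the x-axis; with |WA| = 12.3, A = (-10.316, 6.0287). The perpendicularity gives AQ at right angles to WA, so AQ runs at -74.200°; with |AQ| = 10.3, Q = (-7.5119, -3.8821). ∠AQM = 84.0° gives QM at 21.800° from the x-axis; with |QM| = 19.8, M = (10.872, 3.4710). The perpendicularity gives MF at right angles to QM, so MF runs at 111.80°; with |MF| = 21.7, F = (2.8134, 23.619). Then |CF| = |F − C| = 23.786.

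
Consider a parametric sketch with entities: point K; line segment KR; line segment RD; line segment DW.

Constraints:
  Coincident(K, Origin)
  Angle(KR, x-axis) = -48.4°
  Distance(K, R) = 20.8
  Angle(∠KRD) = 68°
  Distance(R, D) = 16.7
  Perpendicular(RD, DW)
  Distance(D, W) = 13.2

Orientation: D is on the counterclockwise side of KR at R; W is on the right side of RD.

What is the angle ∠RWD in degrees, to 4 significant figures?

51.68°

∠KRD = 68.0°, so RD runs at -48.4° + (180° − 68.0°) = 63.60° from the x-axis; with |RD| = 16.7, D = R + 16.7·(cos 63.60°, sin 63.60°) = (21.24, -0.5958). RD is perpendicular to DW; with |DW| = 13.2 on the right of RD, W = D + 13.2·(0.8957, -0.4446) = (33.06, -6.465). Then cos ∠RWD = WR·WD / (|WR||WD|), giving 51.68°.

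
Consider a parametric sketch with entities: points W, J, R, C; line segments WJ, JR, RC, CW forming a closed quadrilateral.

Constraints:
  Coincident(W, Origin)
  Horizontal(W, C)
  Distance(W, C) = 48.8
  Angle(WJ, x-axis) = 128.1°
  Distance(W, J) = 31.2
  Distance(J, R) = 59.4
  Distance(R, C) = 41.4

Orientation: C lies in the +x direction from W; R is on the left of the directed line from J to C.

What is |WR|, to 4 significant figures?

55.24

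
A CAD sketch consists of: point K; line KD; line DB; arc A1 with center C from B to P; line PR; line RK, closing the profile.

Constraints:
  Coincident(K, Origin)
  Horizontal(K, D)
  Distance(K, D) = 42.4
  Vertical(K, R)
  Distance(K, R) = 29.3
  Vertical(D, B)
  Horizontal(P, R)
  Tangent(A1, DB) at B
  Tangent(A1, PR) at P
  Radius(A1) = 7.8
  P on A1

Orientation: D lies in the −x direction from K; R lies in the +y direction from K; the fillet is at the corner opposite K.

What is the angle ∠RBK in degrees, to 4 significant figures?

37.31°

K is at the origin; KD is horizontal with |KD| = 42.4 and D on the −x side, so D = (-42.40, 0.000). K and R share the same x with |KR| = 29.3 and R on the +y side, so R = (0.000, 29.30). The virtual corner opposite K is at (-42.40, 29.30). The tangent condition forces CB to be normal to DB and the tangent condition forces CP to be normal to PR, with radius 7.8, so the center C sits 7.8 in from both sides at C = (-34.60, 21.50). That places the tangent points at B = (-42.40, 21.50) on DB and P = (-34.60, 29.30) on PR. Then cos ∠RBK = BR·BK / (|BR||BK|), giving 37.31°.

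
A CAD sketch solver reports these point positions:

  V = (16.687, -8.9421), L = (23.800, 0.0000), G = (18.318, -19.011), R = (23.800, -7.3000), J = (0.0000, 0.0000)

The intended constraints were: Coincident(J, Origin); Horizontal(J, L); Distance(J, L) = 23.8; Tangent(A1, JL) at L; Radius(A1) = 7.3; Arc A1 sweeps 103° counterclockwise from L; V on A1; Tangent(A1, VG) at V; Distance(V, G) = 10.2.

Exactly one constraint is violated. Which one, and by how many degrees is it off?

Tangent(A1, VG) at V — off by 3.80°.

J = (0.00, 0.00) ✓; J.y = 0.00, L.y = 0.00 ✓; |JL| = 23.80 ✓; ∠(RL, LJ) = 90.00° ✓; |RL| = 7.300 ✓; bearing(R→V) − bearing(R→L) = 103.0° ✓; |RV| = 7.300 ✓; ∠(RV, VG) = 93.80° ✗; |VG| = 10.20 ✓.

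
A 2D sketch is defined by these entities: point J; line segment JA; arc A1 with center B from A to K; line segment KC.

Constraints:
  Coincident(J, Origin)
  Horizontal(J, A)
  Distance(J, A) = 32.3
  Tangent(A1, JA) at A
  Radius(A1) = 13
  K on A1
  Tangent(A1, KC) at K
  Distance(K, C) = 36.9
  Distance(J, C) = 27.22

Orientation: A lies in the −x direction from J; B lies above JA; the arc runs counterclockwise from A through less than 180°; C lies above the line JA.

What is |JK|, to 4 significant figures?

24.11

Checks: J = (0.00, 0.00) ✓; |BK| = 13.00 ✓; ∠(BK, KC) = 90.00° ✓; |KC| = 36.90 ✓; |JC| = 27.22 ✓.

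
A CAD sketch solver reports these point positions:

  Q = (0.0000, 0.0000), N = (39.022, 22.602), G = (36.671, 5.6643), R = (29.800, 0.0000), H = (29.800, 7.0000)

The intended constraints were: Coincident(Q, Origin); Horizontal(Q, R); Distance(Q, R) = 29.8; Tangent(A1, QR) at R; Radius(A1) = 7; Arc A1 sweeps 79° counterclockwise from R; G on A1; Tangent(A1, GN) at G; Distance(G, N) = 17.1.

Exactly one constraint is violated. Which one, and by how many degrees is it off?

Tangent(A1, GN) at G — off by 3.10°.

Q = (0.00, 0.00) ✓; Q.y = 0.00, R.y = 0.00 ✓; |QR| = 29.80 ✓; ∠(HR, RQ) = 90.00° ✓; |HR| = 7.000 ✓; bearing(H→G) − bearing(H→R) = 79.00° ✓; |HG| = 7.000 ✓; ∠(HG, GN) = 86.90° ✗; |GN| = 17.10 ✓.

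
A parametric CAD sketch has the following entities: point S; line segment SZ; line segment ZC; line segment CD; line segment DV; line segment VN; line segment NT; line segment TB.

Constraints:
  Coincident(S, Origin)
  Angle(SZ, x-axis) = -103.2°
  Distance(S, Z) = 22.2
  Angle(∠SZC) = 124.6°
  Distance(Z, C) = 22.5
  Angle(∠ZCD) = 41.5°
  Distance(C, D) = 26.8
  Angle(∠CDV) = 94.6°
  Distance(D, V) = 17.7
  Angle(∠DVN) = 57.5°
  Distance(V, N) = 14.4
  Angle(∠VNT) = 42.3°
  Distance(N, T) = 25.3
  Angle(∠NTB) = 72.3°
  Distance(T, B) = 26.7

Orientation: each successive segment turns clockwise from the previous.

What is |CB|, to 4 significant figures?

49.57

∠VNT = 42.3° gives NT at 77.30° from the x-axis; with |NT| = 25.3, T = (-3.691, 3.683). ∠NTB = 72.3° gives TB at -30.40° from the x-axis; with |TB| = 26.7, B = (19.34, -9.829). Then |CB| = |B − C| = 49.57.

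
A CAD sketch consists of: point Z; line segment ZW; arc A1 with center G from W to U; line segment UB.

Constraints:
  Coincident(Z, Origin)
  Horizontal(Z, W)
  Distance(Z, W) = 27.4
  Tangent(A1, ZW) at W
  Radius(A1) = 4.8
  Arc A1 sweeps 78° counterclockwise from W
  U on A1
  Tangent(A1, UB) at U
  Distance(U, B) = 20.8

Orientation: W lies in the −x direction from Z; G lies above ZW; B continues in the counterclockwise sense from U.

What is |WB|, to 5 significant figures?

25.777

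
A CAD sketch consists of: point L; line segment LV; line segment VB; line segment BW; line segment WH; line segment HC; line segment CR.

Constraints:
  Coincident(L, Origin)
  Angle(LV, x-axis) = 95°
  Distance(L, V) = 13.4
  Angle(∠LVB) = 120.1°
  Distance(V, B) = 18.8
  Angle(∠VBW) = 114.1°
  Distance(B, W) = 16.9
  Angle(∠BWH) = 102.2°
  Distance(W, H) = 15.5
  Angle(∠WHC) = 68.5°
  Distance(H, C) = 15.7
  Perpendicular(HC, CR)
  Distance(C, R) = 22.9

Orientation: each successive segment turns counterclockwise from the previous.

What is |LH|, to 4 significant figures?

23.80

L is at the origin; LV runs at 95.0° with length 13.4, so V = (-1.168, 13.35). ∠LVB = 120.1° gives VB at 154.9° from the x-axis; with |VB| = 18.8, B = (-18.19, 21.32). ∠VBW = 114.1° gives BW at -139.2° from the x-axis; with |BW| = 16.9, W = (-30.99, 10.28). ∠BWH = 102.2° gives WH at -61.40° from the x-axis; with |WH| = 15.5, H = (-23.57, -3.328). Then |LH| = |H − L| = 23.80.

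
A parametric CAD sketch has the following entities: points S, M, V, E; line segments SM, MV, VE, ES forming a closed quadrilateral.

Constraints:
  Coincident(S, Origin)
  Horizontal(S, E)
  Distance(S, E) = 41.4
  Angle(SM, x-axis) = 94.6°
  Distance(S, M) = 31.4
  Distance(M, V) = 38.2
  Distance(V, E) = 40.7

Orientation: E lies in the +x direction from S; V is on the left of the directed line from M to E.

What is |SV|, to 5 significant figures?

53.021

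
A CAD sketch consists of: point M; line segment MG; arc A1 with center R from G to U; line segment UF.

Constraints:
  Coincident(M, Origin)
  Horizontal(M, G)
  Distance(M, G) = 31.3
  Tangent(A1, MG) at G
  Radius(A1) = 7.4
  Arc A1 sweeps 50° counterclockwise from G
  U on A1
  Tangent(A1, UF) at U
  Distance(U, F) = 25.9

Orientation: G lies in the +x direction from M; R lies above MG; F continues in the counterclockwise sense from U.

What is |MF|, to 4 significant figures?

58.14

On A1, G sits at bearing -90° from R; a 50° counterclockwise sweep puts U at bearing -40°, so U = R + 7.4·(cos -40°, sin -40°) = (36.97, 2.643). A1 meets UF tangentially, so RU is at right angles to UF, so UF runs along (−sin -40°, cos -40°); with |UF| = 25.9, F = (53.62, 22.48). Then |MF| = |F − M| = 58.14.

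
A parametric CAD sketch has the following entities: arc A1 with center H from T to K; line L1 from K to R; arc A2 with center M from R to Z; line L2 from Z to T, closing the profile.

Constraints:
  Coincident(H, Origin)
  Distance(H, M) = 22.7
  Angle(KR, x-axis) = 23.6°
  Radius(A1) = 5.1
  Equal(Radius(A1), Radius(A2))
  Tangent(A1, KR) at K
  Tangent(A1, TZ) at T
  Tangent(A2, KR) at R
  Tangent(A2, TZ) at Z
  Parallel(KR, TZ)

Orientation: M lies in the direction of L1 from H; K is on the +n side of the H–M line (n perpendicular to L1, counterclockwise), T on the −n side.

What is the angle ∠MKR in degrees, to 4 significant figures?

12.66°

Tangency of A1 to both parallel lines with radius 5.1 puts K and T at H ± 5.1·n: K = (-2.042, 4.673), T = (2.042, -4.673). Equal radii place R and Z the same way about M: R = M + 5.1·n = (18.76, 13.76), Z = M − 5.1·n = (22.84, 4.414). Then cos ∠MKR = KM·KR / (|KM||KR|), giving 12.66°.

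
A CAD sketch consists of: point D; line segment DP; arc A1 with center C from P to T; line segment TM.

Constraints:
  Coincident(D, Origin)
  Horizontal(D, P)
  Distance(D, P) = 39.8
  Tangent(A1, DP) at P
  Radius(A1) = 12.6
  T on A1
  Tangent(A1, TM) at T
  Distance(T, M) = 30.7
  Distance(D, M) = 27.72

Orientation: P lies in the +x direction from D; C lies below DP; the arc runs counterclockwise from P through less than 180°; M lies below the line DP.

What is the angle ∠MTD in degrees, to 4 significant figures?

53.44°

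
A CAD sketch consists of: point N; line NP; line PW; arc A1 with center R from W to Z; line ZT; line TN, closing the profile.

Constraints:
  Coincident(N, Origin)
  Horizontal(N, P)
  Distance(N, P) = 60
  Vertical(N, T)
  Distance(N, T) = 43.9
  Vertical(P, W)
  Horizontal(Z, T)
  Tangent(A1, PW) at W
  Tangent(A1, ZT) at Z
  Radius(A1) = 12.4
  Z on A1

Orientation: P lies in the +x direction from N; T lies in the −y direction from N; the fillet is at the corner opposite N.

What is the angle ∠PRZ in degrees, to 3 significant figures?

159°

The virtual corner opposite N is at (60.0, -43.9). A1 meets PW tangentially, so RW is at right angles to PW and tangency of A1 to ZT means the radius RZ is perpendicular to ZT, with radius 12.4, so the center R sits 12.4 in from both sides at R = (47.6, -31.5). That places the tangent points at W = (60.0, -31.5) on PW and Z = (47.6, -43.9) on ZT. Then cos ∠PRZ = RP·RZ / (|RP||RZ|), giving 159°.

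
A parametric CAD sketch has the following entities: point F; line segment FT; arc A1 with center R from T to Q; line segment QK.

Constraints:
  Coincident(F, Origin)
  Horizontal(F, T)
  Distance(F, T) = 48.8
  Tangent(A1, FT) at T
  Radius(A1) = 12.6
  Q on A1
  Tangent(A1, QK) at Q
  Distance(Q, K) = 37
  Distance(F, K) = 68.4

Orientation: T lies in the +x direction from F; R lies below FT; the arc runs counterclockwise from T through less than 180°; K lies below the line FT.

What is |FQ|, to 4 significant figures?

39.68

F is at the origin; FT is horizontal with |FT| = 48.8 and T on the +x side, so T = (48.80, 0.000). Since A1 is tangent to FT there, RT ⟂ FT, so R = T + (0, -12.6) = (48.80, -12.60). Since RQ ⟂ QK (tangency), |RK| = √(12.6² + 37.0²) = 39.09 regardless of where Q sits on A1. So K lies on both circle(F, 68.4) and circle(R, 39.09); the below-FT intersection is K = (45.01, -51.50). Q is the foot of the tangent from K: Q = (36.54, -15.49).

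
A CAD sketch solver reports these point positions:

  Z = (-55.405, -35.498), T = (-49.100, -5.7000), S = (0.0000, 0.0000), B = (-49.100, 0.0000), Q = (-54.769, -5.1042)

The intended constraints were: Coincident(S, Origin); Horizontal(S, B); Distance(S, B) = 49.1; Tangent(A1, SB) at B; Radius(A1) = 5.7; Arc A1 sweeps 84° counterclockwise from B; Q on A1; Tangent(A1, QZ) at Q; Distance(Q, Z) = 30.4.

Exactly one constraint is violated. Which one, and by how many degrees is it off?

Tangent(A1, QZ) at Q — off by 4.80°.

S = (0.00, 0.00) ✓; S.y = 0.00, B.y = 0.00 ✓; |SB| = 49.10 ✓; ∠(TB, BS) = 90.00° ✓; |TB| = 5.700 ✓; bearing(T→Q) − bearing(T→B) = 84.00° ✓; |TQ| = 5.700 ✓; ∠(TQ, QZ) = 85.20° ✗; |QZ| = 30.40 ✓.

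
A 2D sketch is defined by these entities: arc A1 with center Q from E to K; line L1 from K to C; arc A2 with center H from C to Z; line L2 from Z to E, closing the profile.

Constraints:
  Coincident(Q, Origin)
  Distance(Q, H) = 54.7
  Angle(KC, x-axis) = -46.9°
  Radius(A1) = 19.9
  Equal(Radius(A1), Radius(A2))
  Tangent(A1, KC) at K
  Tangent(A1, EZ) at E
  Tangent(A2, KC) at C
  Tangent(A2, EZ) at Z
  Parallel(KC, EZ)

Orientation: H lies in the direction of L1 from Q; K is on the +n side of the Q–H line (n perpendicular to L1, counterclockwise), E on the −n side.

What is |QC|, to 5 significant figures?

58.207

The slot axis is L1's direction at -46.9°, so u = (cos -46.9°, sin -46.9°) = (0.68327, -0.73016) and n = (−sin -46.9°, cos -46.9°) = (0.73016, 0.68327). Q is at the origin and H lies 54.7 along u from Q, so H = 54.7·u = (37.375, -39.940). Tangency of A1 to both parallel lines with radius 19.9 puts K and E at Q ± 19.9·n: K = (14.530, 13.597), E = (-14.530, -13.597). Equal radii place C and Z the same way about H: C = H + 19.9·n = (51.905, -26.343), Z = H − 19.9·n = (22.845, -53.537). Then |QC| = |C − Q| = 58.207.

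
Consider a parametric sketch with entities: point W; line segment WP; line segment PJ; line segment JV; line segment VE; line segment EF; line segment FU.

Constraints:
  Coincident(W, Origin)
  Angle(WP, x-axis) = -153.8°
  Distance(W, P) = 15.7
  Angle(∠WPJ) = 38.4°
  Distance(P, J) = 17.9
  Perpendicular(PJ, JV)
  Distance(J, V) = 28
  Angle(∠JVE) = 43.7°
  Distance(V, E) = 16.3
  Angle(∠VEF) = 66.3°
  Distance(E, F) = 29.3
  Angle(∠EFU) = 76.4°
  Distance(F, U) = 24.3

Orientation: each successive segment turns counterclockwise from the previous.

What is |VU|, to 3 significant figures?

19.1

∠VEF = 66.3° gives EF at -32.2° from the x-axis; with |EF| = 29.3, F = (20.6, -8.10). ∠EFU = 76.4° gives FU at 71.4° from the x-axis; with |FU| = 24.3, U = (28.4, 14.9). Then |VU| = |U − V| = 19.1.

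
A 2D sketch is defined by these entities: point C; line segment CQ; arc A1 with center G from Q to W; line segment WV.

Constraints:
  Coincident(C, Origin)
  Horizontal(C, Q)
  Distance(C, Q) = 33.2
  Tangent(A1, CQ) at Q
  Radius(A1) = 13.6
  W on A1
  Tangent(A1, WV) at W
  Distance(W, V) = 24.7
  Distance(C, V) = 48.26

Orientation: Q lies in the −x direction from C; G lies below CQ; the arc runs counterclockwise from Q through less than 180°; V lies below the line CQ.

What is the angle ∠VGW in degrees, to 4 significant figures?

61.16°

C is at the origin; C and Q share the same y with |CQ| = 33.2 and Q on the −x side, so Q = (-33.20, 0.000). Since A1 is tangent to CQ there, GQ ⟂ CQ, so G = Q + (0, -13.6) = (-33.20, -13.60). Since GW ⟂ WV (tangency), |GV| = √(13.6² + 24.7²) = 28.20 regardless of where W sits on A1. So V lies on both circle(C, 48.26) and circle(G, 28.20); the below-CQ intersection is V = (-25.77, -40.80). W is the foot of the tangent from V: W = (-42.97, -23.07).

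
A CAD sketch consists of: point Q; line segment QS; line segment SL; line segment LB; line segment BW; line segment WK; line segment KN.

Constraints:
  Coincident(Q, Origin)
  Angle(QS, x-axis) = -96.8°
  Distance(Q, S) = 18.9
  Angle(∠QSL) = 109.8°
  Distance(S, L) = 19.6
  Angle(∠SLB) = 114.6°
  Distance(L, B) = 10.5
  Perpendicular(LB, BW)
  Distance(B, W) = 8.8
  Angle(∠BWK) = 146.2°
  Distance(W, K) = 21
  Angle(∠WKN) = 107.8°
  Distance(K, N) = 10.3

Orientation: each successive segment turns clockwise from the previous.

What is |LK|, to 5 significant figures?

26.277

The perpendicularity gives BW at right angles to LB, so BW runs at 37.600°; with |BW| = 8.8, W = (-20.770, -9.4878). ∠BWK = 146.2° gives WK at 3.8000° from the x-axis; with |WK| = 21.0, K = (0.18397, -8.0960). Then |LK| = |K − L| = 26.277.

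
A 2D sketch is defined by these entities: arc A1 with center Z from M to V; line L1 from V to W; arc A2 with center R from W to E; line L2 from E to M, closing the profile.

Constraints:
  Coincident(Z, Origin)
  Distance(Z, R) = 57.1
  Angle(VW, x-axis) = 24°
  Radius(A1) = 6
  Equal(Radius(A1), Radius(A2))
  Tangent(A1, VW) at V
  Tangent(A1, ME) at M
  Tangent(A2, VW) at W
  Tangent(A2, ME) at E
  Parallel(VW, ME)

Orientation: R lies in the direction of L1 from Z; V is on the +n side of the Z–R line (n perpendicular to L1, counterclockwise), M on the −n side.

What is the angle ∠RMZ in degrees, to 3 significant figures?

84.0°

The slot axis is L1's direction at 24.0°, so u = (cos 24.0°, sin 24.0°) = (0.914, 0.407) and n = (−sin 24.0°, cos 24.0°) = (-0.407, 0.914). Z is at the origin and R lies 57.1 along u from Z, so R = 57.1·u = (52.2, 23.2). Tangency of A1 to both parallel lines with radius 6.0 puts V and M at Z ± 6.0·n: V = (-2.44, 5.48), M = (2.44, -5.48). Then cos ∠RMZ = MR·MZ / (|MR||MZ|), giving 84.0°.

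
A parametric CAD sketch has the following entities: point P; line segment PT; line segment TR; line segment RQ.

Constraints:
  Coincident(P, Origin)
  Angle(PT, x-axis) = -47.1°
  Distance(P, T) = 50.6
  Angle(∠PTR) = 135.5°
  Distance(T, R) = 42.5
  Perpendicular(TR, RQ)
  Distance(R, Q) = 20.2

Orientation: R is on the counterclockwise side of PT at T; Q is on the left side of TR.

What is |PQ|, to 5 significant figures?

80.059

P is at the origin; PT runs at -47.1° with length 50.6, so T = 50.6·(cos -47.1°, sin -47.1°) = (34.444, -37.067). ∠PTR = 135.5°, so TR runs at -47.1° + (180° − 135.5°) = -2.6000° from the x-axis; with |TR| = 42.5, R = T + 42.5·(cos -2.6000°, sin -2.6000°) = (76.901, -38.995). TR is perpendicular to RQ; with |RQ| = 20.2 on the left of TR, Q = R + 20.2·(0.045363, 0.99897) = (77.817, -18.815). Then |PQ| = |Q − P| = 80.059.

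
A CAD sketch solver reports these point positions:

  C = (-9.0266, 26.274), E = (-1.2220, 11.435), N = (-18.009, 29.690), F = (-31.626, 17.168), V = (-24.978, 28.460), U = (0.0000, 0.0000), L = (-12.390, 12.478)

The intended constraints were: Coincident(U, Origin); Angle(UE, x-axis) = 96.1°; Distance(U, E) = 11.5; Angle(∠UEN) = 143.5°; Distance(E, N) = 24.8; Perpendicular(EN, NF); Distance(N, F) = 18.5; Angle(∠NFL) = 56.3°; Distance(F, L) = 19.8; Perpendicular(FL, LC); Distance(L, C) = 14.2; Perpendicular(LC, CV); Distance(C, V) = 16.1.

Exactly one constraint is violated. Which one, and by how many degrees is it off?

Perpendicular(LC, CV) — off by 5.90°.

U = (0.00, 0.00) ✓; UE at 96.10° ✓; |UE| = 11.50 ✓; ∠UEN = 143.5° ✓; |EN| = 24.80 ✓; ∠(EN, NF) = 90.00° ✓; |NF| = 18.50 ✓; ∠NFL = 56.30° ✓; |FL| = 19.80 ✓; ∠(FL, LC) = 90.00° ✓; |LC| = 14.20 ✓; ∠(LC, CV) = 95.90° ✗; |CV| = 16.10 ✓.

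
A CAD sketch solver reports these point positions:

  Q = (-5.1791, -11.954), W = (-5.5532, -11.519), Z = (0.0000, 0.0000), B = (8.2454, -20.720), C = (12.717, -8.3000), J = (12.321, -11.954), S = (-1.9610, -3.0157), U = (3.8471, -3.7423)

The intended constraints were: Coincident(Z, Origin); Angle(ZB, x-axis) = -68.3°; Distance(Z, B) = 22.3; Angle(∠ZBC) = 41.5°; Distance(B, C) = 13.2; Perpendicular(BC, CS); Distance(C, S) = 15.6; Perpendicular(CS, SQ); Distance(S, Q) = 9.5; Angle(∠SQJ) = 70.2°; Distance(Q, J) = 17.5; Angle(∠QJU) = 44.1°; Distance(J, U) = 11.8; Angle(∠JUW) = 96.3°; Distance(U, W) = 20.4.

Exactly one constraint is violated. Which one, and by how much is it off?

Distance(U, W) = 20.4 — off by 8.20.

Z = (0.00, 0.00) ✓; ZB at -68.30° ✓; |ZB| = 22.30 ✓; ∠ZBC = 41.50° ✓; |BC| = 13.20 ✓; ∠(BC, CS) = 90.00° ✓; |CS| = 15.60 ✓; ∠(CS, SQ) = 90.00° ✓; |SQ| = 9.500 ✓; ∠SQJ = 70.20° ✓; |QJ| = 17.50 ✓; ∠QJU = 44.10° ✓; |JU| = 11.80 ✓; ∠JUW = 96.30° ✓; |UW| = 12.20 ✗.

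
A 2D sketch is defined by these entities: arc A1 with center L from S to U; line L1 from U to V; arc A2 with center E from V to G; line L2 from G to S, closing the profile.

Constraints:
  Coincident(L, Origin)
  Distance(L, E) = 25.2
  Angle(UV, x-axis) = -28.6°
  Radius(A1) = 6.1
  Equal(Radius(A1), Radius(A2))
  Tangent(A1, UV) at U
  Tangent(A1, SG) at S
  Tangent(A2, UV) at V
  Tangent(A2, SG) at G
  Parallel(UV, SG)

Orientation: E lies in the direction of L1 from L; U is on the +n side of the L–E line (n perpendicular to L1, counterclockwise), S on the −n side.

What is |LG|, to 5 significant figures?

25.928

The slot axis is L1's direction at -28.6°, so u = (cos -28.6°, sin -28.6°) = (0.87798, -0.47869) and n = (−sin -28.6°, cos -28.6°) = (0.47869, 0.87798). L is at the origin and E lies 25.2 along u from L, so E = 25.2·u = (22.125, -12.063). Tangency of A1 to both parallel lines with radius 6.1 puts U and S at L ± 6.1·n: U = (2.9200, 5.3557), S = (-2.9200, -5.3557). Equal radii place V and G the same way about E: V = E + 6.1·n = (25.045, -6.7073), G = E − 6.1·n = (19.205, -17.419). Then |LG| = |G − L| = 25.928.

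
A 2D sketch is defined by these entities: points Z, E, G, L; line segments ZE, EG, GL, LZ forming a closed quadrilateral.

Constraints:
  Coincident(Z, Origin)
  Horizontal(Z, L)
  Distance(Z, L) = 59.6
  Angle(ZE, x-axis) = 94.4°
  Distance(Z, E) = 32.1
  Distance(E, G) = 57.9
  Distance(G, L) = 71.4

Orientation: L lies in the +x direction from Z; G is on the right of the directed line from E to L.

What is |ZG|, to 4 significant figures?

26.65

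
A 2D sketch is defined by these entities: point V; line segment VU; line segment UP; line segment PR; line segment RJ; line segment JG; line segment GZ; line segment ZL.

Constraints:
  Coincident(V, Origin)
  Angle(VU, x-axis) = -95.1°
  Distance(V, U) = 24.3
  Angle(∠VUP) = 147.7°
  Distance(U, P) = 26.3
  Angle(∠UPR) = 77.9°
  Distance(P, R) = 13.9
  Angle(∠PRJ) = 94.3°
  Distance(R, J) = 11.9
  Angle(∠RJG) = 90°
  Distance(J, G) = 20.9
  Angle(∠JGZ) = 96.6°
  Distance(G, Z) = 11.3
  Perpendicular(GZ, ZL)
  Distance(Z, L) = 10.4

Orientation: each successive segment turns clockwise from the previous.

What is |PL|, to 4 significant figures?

2.060

∠JGZ = 96.6° gives GZ at -128.6° from the x-axis; with |GZ| = 11.3, Z = (-11.04, -49.80). The perpendicularity gives ZL at right angles to GZ, so ZL runs at 141.4°; with |ZL| = 10.4, L = (-19.17, -43.31). Then |PL| = |L − P| = 2.060.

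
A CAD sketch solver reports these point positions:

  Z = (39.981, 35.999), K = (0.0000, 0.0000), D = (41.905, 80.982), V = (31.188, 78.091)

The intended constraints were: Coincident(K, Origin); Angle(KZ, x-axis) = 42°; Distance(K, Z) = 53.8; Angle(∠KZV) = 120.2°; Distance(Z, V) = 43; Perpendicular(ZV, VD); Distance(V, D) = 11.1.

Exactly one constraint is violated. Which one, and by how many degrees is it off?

Perpendicular(ZV, VD) — off by 3.30°.

K = (0.00, 0.00) ✓; KZ at 42.00° ✓; |KZ| = 53.80 ✓; ∠KZV = 120.2° ✓; |ZV| = 43.00 ✓; ∠(ZV, VD) = 86.70° ✗; |VD| = 11.10 ✓.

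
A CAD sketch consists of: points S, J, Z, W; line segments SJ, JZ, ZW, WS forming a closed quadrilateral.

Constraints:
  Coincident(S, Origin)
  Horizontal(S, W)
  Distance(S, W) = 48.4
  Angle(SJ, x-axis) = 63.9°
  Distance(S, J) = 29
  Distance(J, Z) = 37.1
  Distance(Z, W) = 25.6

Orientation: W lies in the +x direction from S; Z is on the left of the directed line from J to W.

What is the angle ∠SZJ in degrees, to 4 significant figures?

27.89°

S is at the origin; S and W share the same y with |SW| = 48.4 and W in +x, so W = (48.4, 0). SJ runs at 63.9° with |SJ| = 29.0, so J = (12.76, 26.04). Z is determined by |JZ| = 37.1 and |ZW| = 25.6 together: it lies at the intersection of circle(J, 37.1) and circle(W, 25.6). With |JW| = 44.14, the foot of the radical line on JW is 30.24 from J and the perpendicular offset is √(37.1² − 30.24²) = 21.50. Taking the left-of-JW solution: Z = (49.86, 25.56).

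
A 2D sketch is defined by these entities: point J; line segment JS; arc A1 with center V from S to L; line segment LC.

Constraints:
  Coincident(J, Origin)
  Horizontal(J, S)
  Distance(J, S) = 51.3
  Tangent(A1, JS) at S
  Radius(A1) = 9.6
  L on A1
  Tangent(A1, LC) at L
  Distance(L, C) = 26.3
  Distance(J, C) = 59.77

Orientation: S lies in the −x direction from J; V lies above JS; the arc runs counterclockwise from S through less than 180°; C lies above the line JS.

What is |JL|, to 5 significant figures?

43.388

J is at the origin; JS is horizontal with |JS| = 51.3 and S on the −x side, so S = (-51.300, 0.0000). The tangent condition forces VS to be normal to JS, so V = S + (0, 9.6) = (-51.300, 9.6000). Since VL ⟂ LC (tangency), |VC| = √(9.6² + 26.3²) = 27.997 regardless of where L sits on A1. So C lies on both circle(J, 59.77) and circle(V, 27.997); the above-JS intersection is C = (-46.761, 37.227). L is the foot of the tangent from C: L = (-41.868, 11.386).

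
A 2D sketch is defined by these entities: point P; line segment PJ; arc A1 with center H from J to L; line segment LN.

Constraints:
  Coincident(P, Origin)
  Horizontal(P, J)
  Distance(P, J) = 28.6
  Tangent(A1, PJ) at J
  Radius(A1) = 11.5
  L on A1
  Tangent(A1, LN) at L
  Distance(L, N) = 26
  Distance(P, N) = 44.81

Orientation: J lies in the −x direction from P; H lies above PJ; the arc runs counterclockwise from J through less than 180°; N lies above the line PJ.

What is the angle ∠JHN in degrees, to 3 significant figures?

166°

Checks: |HL| = 11.50 ✓; ∠(HL, LN) = 90.00° ✓; |LN| = 26.00 ✓; |PN| = 44.81 ✓.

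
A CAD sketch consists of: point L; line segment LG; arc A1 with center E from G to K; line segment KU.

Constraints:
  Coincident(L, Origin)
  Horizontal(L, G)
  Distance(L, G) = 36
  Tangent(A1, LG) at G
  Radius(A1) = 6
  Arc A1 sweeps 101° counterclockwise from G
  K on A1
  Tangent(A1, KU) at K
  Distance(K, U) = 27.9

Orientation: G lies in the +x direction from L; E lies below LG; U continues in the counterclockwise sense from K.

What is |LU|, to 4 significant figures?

49.48

L is at the origin; L and G share the same y with |LG| = 36.0 and G on the +x side, so G = (36.00, 0.000). The tangent condition forces EG to be normal to LG, so E = G + (0, -6) = (36.00, -6.000). On A1, G sits at bearing 90° from E; a 101° counterclockwise sweep puts K at bearing 191°, so K = E + 6.0·(cos 191°, sin 191°) = (30.11, -7.145). Since A1 is tangent to KU there, EK ⟂ KU, so KU runs along (−sin 191°, cos 191°); with |KU| = 27.9, U = (35.43, -34.53). Then |LU| = |U − L| = 49.48.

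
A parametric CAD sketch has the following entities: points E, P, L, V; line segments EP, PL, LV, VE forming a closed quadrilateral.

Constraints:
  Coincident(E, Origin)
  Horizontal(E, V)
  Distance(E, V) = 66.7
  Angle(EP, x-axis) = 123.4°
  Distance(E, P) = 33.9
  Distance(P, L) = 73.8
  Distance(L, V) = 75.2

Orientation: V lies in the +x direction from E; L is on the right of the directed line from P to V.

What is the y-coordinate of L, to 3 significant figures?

-41.9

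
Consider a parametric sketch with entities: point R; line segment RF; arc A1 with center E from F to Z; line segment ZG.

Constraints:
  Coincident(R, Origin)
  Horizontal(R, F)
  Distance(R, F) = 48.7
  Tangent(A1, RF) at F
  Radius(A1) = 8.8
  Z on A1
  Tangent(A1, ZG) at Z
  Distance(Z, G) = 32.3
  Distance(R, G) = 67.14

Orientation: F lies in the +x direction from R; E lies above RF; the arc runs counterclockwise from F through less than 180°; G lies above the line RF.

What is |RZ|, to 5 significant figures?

58.287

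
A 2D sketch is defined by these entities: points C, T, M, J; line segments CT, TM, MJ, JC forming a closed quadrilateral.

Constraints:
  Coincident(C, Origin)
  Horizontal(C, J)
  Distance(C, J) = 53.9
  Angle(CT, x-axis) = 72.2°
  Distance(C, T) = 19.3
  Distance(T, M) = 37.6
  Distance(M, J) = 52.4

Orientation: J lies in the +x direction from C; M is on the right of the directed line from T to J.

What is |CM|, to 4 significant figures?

19.89

C is at the origin; CJ is horizontal with |CJ| = 53.9 and J in +x, so J = (53.9, 0). CT runs at 72.2° with |CT| = 19.3, so T = (5.900, 18.38). M is determined by |TM| = 37.6 and |MJ| = 52.4 together: it lies at the intersection of circle(T, 37.6) and circle(J, 52.4). With |TJ| = 51.40, the foot of the radical line on TJ is 12.74 from T and the perpendicular offset is √(37.6² − 12.74²) = 35.38. Taking the right-of-TJ solution: M = (5.151, -19.22).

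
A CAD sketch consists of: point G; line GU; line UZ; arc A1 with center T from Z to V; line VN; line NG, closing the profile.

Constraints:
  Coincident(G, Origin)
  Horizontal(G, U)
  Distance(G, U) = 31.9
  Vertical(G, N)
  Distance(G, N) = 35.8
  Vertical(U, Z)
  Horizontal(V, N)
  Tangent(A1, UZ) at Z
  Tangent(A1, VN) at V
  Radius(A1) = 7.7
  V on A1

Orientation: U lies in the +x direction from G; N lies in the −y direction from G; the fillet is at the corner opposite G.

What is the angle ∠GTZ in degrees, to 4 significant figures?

130.7°

G is at the origin; GU is horizontal with |GU| = 31.9 and U on the +x side, so U = (31.90, 0.000). G and N share the same x with |GN| = 35.8 and N on the −y side, so N = (0.000, -35.80). The virtual corner opposite G is at (31.90, -35.80). Since A1 is tangent to UZ there, TZ ⟂ UZ and since A1 is tangent to VN there, TV ⟂ VN, with radius 7.7, so the center T sits 7.7 in from both sides at T = (24.20, -28.10). That places the tangent points at Z = (31.90, -28.10) on UZ and V = (24.20, -35.80) on VN. Then cos ∠GTZ = TG·TZ / (|TG||TZ|), giving 130.7°.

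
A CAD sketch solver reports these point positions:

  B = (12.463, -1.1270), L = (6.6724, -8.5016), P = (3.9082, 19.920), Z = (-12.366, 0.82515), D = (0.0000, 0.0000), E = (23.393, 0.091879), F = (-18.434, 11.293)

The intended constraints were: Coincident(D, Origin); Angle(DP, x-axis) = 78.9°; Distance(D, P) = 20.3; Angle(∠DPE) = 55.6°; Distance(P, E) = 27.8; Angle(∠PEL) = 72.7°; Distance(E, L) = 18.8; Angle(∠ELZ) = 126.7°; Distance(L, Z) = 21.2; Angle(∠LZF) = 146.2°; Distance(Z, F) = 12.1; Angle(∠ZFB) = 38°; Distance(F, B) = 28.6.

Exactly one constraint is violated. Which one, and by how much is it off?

Distance(F, B) = 28.6 — off by 4.70.

D = (0.00, 0.00) ✓; DP at 78.90° ✓; |DP| = 20.30 ✓; ∠DPE = 55.60° ✓; |PE| = 27.80 ✓; ∠PEL = 72.70° ✓; |EL| = 18.80 ✓; ∠ELZ = 126.7° ✓; |LZ| = 21.20 ✓; ∠LZF = 146.2° ✓; |ZF| = 12.10 ✓; ∠ZFB = 38.00° ✓; |FB| = 33.30 ✗.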